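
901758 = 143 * 6306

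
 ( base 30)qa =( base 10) 790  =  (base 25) 16f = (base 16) 316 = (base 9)1067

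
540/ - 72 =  - 15/2 = - 7.50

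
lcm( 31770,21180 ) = 63540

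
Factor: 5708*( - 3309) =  - 2^2*3^1 * 1103^1 * 1427^1=   -18887772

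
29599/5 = 29599/5 = 5919.80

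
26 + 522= 548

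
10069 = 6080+3989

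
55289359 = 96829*571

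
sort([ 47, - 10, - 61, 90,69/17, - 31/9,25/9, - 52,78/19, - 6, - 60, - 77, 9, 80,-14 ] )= [ - 77, - 61, - 60, - 52, - 14 , - 10, - 6, - 31/9,25/9,69/17, 78/19,9, 47, 80 , 90]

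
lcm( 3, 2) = 6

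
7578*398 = 3016044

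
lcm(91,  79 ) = 7189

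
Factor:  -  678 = - 2^1 * 3^1*113^1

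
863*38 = 32794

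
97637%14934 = 8033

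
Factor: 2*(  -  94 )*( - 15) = 2820 = 2^2*3^1*5^1*47^1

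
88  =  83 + 5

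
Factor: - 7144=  - 2^3*19^1*47^1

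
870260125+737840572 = 1608100697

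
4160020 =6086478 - 1926458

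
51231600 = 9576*5350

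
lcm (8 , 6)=24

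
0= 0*10115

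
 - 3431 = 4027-7458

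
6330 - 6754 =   -  424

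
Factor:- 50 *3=-2^1 * 3^1*5^2 = -150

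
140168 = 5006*28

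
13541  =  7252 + 6289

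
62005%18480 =6565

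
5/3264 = 5/3264 = 0.00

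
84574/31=84574/31 = 2728.19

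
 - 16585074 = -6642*2497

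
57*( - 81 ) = - 4617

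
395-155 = 240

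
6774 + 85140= 91914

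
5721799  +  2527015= 8248814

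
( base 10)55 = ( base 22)2B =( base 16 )37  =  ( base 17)34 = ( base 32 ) 1N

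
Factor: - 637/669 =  - 3^(  -  1 )*7^2 * 13^1*223^ (-1) 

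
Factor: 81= 3^4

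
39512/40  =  987 + 4/5 = 987.80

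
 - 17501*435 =-7612935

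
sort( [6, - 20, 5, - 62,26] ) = [-62, - 20, 5,6,26]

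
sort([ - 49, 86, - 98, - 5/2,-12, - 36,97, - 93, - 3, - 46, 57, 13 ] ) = [ - 98, - 93, - 49,  -  46,  -  36 , - 12, - 3, - 5/2 , 13, 57,86, 97]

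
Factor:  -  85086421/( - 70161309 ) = 3^( - 4)*7^1 * 37^1*  607^( -1 )*1427^ ( - 1)*328519^1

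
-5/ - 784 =5/784 = 0.01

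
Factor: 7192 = 2^3*29^1 * 31^1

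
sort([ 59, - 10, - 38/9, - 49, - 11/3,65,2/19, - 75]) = [  -  75, - 49, - 10, - 38/9,- 11/3,2/19,59,65 ]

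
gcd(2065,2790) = 5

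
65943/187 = 3879/11 = 352.64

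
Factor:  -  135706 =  - 2^1*67853^1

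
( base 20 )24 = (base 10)44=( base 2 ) 101100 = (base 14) 32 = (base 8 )54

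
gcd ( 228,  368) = 4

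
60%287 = 60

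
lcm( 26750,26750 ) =26750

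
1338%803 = 535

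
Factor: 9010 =2^1*5^1 * 17^1*53^1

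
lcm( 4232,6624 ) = 152352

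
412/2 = 206 = 206.00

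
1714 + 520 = 2234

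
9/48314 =9/48314  =  0.00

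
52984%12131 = 4460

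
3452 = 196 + 3256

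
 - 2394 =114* (-21) 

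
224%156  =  68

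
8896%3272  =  2352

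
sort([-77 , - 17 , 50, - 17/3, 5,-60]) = [-77, - 60,  -  17,  -  17/3 , 5,50 ] 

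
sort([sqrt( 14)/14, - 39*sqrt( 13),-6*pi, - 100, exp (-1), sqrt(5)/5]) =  [  -  39*sqrt( 13 ),-100,  -  6*pi,sqrt ( 14 ) /14, exp( - 1),sqrt ( 5)/5 ] 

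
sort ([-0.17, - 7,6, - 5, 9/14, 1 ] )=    [-7, - 5 ,- 0.17,9/14,1, 6]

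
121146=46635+74511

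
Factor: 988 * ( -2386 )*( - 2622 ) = 2^4*3^1*13^1  *  19^2*23^1*1193^1 = 6181018896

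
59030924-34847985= 24182939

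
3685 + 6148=9833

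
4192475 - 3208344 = 984131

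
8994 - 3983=5011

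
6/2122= 3/1061 = 0.00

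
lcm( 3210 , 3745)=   22470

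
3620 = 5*724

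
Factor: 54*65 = 3510 = 2^1*3^3*5^1*13^1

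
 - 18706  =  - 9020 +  - 9686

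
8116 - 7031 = 1085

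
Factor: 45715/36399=3^ ( - 1 )*5^1 * 11^( -1 )*41^1*223^1 * 1103^( - 1 ) 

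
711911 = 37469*19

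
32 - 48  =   - 16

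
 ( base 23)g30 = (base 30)9ED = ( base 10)8533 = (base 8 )20525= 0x2155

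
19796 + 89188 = 108984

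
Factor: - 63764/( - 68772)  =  15941/17193  =  3^( - 1)*11^( - 1) * 19^1*521^(-1 ) * 839^1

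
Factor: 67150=2^1*5^2 *17^1*79^1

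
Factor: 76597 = 76597^1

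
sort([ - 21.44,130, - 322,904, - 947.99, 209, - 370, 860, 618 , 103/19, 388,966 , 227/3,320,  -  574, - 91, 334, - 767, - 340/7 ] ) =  [ - 947.99, - 767, - 574 ,  -  370 , - 322,-91, - 340/7, - 21.44, 103/19,227/3,130,209,320, 334, 388, 618, 860, 904, 966]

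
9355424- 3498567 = 5856857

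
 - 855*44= - 37620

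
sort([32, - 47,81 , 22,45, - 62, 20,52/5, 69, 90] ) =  [-62, - 47,52/5, 20, 22, 32,45,  69, 81,90]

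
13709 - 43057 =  - 29348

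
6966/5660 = 3483/2830 = 1.23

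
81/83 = 81/83 = 0.98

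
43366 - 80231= - 36865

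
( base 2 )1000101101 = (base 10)557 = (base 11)467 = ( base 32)hd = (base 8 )1055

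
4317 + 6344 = 10661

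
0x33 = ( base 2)110011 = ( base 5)201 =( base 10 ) 51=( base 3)1220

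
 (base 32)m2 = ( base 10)706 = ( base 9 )864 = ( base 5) 10311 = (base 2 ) 1011000010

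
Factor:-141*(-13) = 1833 = 3^1*13^1*47^1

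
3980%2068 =1912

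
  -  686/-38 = 343/19 = 18.05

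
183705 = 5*36741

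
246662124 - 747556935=-500894811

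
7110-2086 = 5024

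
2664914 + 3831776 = 6496690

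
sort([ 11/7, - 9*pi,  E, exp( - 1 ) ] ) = [-9*pi,  exp(-1),11/7, E ]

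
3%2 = 1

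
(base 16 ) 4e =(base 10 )78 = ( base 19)42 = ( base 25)33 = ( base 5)303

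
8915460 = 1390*6414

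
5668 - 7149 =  - 1481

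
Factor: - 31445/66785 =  - 19^(-1)*37^( - 1)*331^1 = - 331/703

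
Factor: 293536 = 2^5*9173^1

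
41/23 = 1 + 18/23 = 1.78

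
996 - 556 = 440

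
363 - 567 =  - 204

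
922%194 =146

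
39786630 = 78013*510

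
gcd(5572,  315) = 7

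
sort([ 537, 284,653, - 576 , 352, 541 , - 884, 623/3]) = [ - 884, - 576,623/3,  284,  352,537,541,653]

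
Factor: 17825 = 5^2*23^1*31^1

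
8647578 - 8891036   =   - 243458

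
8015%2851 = 2313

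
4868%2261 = 346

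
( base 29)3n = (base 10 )110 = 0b1101110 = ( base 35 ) 35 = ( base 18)62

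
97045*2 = 194090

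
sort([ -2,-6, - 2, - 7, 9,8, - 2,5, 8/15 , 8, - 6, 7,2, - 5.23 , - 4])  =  [ - 7, - 6, - 6, - 5.23, - 4, - 2 , - 2,  -  2, 8/15 , 2,5, 7  ,  8,8 , 9]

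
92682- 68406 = 24276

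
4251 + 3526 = 7777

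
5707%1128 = 67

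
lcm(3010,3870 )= 27090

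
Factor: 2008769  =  7^1*31^1*9257^1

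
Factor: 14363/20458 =271/386 =2^(-1)*193^( - 1 ) * 271^1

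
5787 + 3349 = 9136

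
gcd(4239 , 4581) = 9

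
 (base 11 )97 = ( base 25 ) 46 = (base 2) 1101010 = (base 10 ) 106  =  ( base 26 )42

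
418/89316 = 209/44658  =  0.00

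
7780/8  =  972+1/2 = 972.50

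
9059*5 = 45295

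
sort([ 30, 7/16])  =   [7/16,30 ] 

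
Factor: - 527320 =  - 2^3*5^1*13183^1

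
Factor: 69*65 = 4485=   3^1*5^1*13^1*23^1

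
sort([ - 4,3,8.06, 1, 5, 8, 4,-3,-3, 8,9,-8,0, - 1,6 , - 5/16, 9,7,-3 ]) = [ - 8,  -  4, - 3,- 3,-3,-1,  -  5/16  ,  0, 1, 3, 4, 5, 6, 7, 8, 8,  8.06 , 9, 9]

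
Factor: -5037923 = -11^1* 43^1*10651^1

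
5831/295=5831/295 = 19.77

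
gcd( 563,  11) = 1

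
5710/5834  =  2855/2917  =  0.98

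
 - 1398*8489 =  - 11867622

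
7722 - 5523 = 2199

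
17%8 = 1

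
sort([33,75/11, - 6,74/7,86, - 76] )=[-76, - 6,75/11,74/7, 33, 86 ] 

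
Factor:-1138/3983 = -2^1*7^( - 1) = - 2/7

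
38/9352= 19/4676 =0.00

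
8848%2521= 1285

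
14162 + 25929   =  40091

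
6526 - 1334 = 5192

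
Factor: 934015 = 5^1 * 367^1*509^1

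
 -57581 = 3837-61418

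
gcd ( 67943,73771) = 1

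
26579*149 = 3960271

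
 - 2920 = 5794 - 8714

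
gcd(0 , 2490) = 2490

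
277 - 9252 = -8975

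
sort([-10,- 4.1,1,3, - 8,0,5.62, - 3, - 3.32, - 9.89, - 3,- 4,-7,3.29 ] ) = [-10,-9.89, - 8, - 7, - 4.1, - 4, - 3.32 ,-3, - 3,  0, 1, 3, 3.29,5.62] 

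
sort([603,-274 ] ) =[-274,603]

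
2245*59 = 132455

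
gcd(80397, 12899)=1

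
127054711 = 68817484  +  58237227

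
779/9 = 86 +5/9 = 86.56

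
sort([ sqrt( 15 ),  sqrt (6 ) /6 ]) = [ sqrt( 6)/6,sqrt( 15 ) ]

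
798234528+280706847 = 1078941375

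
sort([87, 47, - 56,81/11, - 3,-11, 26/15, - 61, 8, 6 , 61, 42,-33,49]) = [ - 61, - 56, - 33, - 11, - 3,  26/15, 6,81/11,8,42 , 47, 49,61,  87]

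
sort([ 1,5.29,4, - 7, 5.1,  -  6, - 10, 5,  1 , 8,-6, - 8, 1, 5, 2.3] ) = [ -10 , - 8, - 7, - 6,- 6,1,1,1 , 2.3,4,5,5 , 5.1, 5.29,8]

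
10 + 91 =101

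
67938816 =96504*704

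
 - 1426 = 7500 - 8926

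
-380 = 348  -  728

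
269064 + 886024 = 1155088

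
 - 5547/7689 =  - 1849/2563 = -0.72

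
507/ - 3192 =  -  169/1064= - 0.16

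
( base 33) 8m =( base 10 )286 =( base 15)141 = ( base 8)436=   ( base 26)b0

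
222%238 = 222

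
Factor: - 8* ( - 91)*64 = 2^9* 7^1*13^1=46592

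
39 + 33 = 72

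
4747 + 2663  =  7410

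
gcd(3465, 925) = 5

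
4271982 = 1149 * 3718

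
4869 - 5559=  - 690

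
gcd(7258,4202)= 382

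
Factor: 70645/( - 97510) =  - 71/98   =  - 2^( - 1)*7^(-2 )*71^1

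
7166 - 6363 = 803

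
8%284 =8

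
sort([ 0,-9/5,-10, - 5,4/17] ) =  [ - 10, - 5, - 9/5, 0,  4/17 ] 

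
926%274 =104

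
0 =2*0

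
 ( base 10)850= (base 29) 109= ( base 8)1522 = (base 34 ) P0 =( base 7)2323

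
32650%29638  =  3012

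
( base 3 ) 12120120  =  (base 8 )7741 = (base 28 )555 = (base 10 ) 4065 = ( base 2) 111111100001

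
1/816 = 1/816 = 0.00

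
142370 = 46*3095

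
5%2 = 1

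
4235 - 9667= - 5432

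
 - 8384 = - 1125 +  - 7259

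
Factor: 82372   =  2^2*20593^1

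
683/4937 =683/4937 = 0.14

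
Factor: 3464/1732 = 2 = 2^1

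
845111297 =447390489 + 397720808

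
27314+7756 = 35070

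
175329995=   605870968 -430540973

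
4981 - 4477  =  504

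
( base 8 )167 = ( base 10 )119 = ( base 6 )315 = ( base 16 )77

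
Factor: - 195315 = - 3^1*5^1*29^1*449^1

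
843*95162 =80221566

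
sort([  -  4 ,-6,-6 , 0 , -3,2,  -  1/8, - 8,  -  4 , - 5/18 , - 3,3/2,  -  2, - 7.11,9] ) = [  -  8, - 7.11 , - 6,- 6 , - 4 , - 4 , - 3, - 3, -2,  -  5/18,-1/8, 0, 3/2,2, 9 ]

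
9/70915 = 9/70915 = 0.00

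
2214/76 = 1107/38  =  29.13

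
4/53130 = 2/26565 =0.00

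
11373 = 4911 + 6462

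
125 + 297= 422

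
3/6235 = 3/6235 = 0.00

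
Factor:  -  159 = -3^1*53^1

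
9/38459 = 9/38459 = 0.00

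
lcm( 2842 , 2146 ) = 105154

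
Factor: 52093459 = 11^1*19^1*23^1*10837^1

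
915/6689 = 915/6689 = 0.14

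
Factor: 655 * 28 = 2^2*5^1*7^1*131^1 = 18340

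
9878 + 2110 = 11988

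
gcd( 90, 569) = 1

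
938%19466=938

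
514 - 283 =231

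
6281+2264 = 8545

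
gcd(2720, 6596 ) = 68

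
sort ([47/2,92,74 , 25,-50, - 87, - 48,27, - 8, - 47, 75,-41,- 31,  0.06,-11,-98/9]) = [ - 87, - 50,-48,-47,-41, - 31,- 11, - 98/9, - 8,0.06,47/2, 25,27,74,75,92]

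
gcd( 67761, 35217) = 9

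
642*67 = 43014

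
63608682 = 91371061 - 27762379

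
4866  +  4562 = 9428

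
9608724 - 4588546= 5020178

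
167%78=11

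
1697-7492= - 5795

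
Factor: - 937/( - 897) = 3^(-1)*13^(-1)*23^(-1)*937^1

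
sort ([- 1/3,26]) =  [ - 1/3, 26 ]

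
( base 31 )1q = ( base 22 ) 2D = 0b111001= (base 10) 57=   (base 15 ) 3c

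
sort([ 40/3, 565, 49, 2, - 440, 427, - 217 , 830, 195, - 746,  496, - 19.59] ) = [-746,-440, - 217 , - 19.59,2 , 40/3, 49, 195,427, 496 , 565, 830 ] 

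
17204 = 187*92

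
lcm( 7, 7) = 7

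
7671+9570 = 17241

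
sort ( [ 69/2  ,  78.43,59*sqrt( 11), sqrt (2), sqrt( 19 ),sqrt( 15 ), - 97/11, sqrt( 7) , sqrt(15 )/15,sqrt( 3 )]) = [  -  97/11,  sqrt( 15)/15, sqrt(2), sqrt(3), sqrt( 7 ),sqrt ( 15 ),sqrt( 19),  69/2 , 78.43, 59*sqrt( 11 )]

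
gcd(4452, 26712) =4452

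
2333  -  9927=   -  7594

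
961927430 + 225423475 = 1187350905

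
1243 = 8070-6827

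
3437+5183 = 8620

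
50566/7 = 7223 + 5/7 = 7223.71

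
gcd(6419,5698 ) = 7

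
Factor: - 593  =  -593^1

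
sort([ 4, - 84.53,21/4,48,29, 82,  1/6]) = [ - 84.53, 1/6, 4 , 21/4,29 , 48, 82 ] 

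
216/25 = 8 + 16/25  =  8.64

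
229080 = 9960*23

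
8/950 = 4/475 = 0.01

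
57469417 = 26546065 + 30923352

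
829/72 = 11  +  37/72= 11.51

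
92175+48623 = 140798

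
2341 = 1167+1174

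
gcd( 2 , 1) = 1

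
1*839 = 839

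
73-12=61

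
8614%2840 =94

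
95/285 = 1/3 = 0.33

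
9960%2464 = 104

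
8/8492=2/2123 = 0.00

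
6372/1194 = 5 + 67/199 = 5.34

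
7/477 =7/477 = 0.01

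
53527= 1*53527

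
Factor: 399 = 3^1 *7^1*19^1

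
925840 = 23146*40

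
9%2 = 1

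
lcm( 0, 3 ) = 0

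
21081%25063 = 21081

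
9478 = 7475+2003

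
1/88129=1/88129= 0.00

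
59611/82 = 726 + 79/82 = 726.96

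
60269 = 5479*11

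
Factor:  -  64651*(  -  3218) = 208046918 = 2^1*17^1*1609^1*3803^1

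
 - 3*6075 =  - 18225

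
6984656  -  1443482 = 5541174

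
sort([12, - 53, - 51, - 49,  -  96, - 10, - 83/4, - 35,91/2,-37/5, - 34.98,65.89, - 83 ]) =[-96, - 83, - 53, - 51,-49,-35  , - 34.98  ,  -  83/4, - 10, - 37/5, 12,91/2,65.89]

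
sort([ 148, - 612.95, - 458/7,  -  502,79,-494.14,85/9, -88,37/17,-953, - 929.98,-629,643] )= [  -  953, - 929.98,  -  629,- 612.95,-502, - 494.14, - 88, - 458/7,37/17,85/9,  79 , 148, 643]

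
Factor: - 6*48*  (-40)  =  11520 = 2^8*3^2*5^1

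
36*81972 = 2950992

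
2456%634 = 554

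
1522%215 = 17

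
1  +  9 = 10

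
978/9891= 326/3297 = 0.10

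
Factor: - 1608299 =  - 7^1*11^1*20887^1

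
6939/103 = 6939/103 = 67.37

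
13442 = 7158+6284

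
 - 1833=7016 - 8849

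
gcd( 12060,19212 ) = 12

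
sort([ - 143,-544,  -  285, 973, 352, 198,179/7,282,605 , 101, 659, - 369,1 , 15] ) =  [ - 544, - 369, - 285, - 143 , 1,15, 179/7,101,198, 282, 352,605,659, 973 ] 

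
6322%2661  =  1000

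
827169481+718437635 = 1545607116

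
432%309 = 123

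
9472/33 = 9472/33 = 287.03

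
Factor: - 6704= - 2^4*419^1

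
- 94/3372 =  - 47/1686 = - 0.03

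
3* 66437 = 199311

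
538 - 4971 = -4433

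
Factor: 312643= 312643^1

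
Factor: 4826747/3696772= 2^ (  -  2)*61^1 * 67^1 *467^( - 1 ) * 1181^1*1979^( - 1 ) 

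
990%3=0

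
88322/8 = 11040+1/4=11040.25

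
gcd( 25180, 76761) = 1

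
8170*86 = 702620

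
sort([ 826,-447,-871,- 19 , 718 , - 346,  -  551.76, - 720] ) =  [ - 871,  -  720,-551.76,-447, - 346,-19,718,826 ] 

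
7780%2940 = 1900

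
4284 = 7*612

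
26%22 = 4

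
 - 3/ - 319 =3/319 = 0.01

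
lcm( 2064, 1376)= 4128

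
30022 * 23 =690506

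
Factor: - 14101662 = - 2^1*3^1*37^1*63521^1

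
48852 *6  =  293112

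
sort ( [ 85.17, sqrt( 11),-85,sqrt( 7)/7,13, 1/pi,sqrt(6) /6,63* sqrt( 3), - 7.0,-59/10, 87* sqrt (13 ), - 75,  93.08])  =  [-85, - 75, - 7.0,- 59/10,  1/pi, sqrt(7)/7,sqrt(6)/6, sqrt( 11) , 13,  85.17, 93.08 , 63*sqrt( 3) , 87*sqrt (13 ) ]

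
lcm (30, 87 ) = 870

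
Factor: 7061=23^1*307^1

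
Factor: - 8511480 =- 2^3*3^4*5^1*37^1*71^1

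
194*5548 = 1076312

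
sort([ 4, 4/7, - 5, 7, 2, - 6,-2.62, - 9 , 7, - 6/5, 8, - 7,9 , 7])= [ - 9,  -  7 ,  -  6,- 5, - 2.62 , - 6/5, 4/7 , 2,4, 7,  7, 7 , 8, 9 ]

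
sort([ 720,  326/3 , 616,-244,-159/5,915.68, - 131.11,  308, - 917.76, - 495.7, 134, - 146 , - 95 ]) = [ - 917.76, - 495.7, - 244 , - 146, - 131.11, - 95, - 159/5 , 326/3, 134, 308, 616, 720 , 915.68] 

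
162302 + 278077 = 440379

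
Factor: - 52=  - 2^2*13^1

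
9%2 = 1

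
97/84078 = 97/84078 = 0.00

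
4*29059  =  116236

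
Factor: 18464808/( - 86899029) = - 6154936/28966343  =  - 2^3 * 7^( - 1 ) *19^1 * 157^(-1 )* 26357^( - 1)*40493^1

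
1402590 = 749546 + 653044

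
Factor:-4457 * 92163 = -410770491 = - 3^1 * 31^1*991^1 * 4457^1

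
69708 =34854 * 2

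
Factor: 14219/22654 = 2^( - 1 )*47^( -1)*59^1 = 59/94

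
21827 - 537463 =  -515636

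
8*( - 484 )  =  - 3872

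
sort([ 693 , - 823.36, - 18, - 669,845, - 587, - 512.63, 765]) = [ - 823.36, - 669,-587, - 512.63,-18, 693,765,  845]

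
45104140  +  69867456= 114971596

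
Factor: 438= 2^1*3^1* 73^1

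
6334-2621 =3713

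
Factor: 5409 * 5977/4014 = 3592177/446  =  2^ ( - 1)*43^1*139^1*223^( - 1 )*601^1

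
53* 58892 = 3121276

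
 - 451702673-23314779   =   -475017452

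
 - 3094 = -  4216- - 1122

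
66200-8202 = 57998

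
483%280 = 203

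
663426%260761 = 141904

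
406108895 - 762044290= -355935395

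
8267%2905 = 2457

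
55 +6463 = 6518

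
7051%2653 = 1745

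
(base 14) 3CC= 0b1100000000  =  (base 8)1400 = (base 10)768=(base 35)lx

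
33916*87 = 2950692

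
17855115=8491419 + 9363696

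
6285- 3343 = 2942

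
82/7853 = 82/7853=0.01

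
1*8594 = 8594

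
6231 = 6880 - 649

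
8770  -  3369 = 5401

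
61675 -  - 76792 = 138467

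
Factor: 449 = 449^1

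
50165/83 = 50165/83  =  604.40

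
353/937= 353/937 = 0.38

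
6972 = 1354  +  5618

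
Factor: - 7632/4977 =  - 848/553 = - 2^4 * 7^ ( - 1 )*53^1*79^( - 1 ) 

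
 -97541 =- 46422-51119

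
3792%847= 404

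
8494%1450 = 1244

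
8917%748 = 689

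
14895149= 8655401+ 6239748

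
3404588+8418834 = 11823422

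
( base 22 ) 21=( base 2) 101101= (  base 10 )45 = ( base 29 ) 1G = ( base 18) 29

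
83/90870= 83/90870 = 0.00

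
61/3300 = 61/3300 = 0.02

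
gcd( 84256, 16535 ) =1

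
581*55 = 31955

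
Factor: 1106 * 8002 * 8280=73279755360 = 2^5*3^2 * 5^1*7^1*23^1 * 79^1*4001^1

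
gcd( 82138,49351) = 1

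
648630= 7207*90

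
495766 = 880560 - 384794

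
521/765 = 521/765 = 0.68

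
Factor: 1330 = 2^1 * 5^1*7^1*19^1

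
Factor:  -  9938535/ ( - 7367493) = 5^1*7^(-2) * 193^1*  3433^1*50119^( - 1 ) = 3312845/2455831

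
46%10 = 6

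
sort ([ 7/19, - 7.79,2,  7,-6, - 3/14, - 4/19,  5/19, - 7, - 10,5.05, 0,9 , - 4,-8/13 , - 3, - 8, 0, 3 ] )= [ - 10, - 8, - 7.79, - 7, - 6, - 4,-3, - 8/13, - 3/14, - 4/19, 0,0, 5/19, 7/19, 2,3, 5.05, 7, 9]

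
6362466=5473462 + 889004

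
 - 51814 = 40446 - 92260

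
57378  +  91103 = 148481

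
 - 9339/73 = - 128  +  5/73  =  - 127.93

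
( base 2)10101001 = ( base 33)54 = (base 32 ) 59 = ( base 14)C1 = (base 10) 169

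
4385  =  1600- - 2785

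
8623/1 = 8623 =8623.00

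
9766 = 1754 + 8012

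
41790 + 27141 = 68931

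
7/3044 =7/3044 = 0.00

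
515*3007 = 1548605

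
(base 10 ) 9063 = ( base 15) 2a43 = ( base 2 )10001101100111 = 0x2367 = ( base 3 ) 110102200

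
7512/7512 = 1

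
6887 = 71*97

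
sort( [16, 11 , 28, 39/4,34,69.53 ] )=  [39/4, 11,16, 28,34,69.53]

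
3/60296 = 3/60296 = 0.00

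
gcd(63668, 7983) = 1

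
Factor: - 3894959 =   -  41^1 *94999^1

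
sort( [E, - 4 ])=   [ - 4, E]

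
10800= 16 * 675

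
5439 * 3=16317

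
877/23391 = 877/23391 = 0.04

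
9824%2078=1512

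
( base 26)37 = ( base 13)67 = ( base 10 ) 85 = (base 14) 61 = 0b1010101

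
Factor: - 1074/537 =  - 2^1 = - 2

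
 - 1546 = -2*773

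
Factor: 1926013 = 43^1*47^1*953^1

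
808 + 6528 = 7336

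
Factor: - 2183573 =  - 7^1*47^1*6637^1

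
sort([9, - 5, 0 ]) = [ - 5, 0,9]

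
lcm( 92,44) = 1012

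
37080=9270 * 4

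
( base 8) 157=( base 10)111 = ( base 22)51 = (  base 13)87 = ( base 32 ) 3F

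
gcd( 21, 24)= 3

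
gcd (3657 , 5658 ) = 69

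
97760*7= 684320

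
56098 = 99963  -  43865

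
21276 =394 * 54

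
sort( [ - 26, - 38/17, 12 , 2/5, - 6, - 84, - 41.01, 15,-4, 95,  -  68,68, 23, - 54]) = [ - 84,-68,-54, - 41.01, -26, - 6, - 4, - 38/17,2/5,12,  15,23, 68, 95] 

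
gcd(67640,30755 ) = 5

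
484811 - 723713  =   - 238902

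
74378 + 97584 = 171962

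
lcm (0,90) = 0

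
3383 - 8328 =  - 4945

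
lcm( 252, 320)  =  20160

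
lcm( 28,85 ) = 2380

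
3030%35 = 20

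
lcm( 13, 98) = 1274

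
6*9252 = 55512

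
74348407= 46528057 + 27820350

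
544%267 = 10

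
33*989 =32637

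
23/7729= 23/7729 = 0.00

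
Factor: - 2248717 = -547^1*4111^1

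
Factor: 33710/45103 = 2^1*5^1*23^ ( - 1)*37^( - 1) * 53^( - 1)  *3371^1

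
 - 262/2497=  - 1 + 2235/2497 = - 0.10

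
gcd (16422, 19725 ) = 3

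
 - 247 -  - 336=89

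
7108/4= 1777 = 1777.00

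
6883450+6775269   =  13658719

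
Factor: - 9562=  - 2^1*7^1*683^1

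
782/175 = 782/175  =  4.47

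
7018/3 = 7018/3= 2339.33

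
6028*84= 506352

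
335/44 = 7+27/44 = 7.61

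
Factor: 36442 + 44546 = 2^2*3^1* 17^1 * 397^1 = 80988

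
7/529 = 7/529 = 0.01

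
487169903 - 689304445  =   - 202134542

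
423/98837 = 423/98837 = 0.00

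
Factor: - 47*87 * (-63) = 3^3*7^1*29^1*47^1 = 257607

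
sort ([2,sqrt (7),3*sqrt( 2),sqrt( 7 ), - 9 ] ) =[ - 9 , 2,sqrt (7 ), sqrt( 7 ),3*sqrt (2) ]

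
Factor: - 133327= - 133327^1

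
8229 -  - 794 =9023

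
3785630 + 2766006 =6551636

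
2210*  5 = 11050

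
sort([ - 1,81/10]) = [-1,81/10]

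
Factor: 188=2^2*47^1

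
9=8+1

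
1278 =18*71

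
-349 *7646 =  - 2668454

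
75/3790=15/758 =0.02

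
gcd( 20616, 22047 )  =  3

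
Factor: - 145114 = -2^1*37^2 *53^1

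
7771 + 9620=17391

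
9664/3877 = 9664/3877 = 2.49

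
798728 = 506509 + 292219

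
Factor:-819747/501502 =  - 2^(  -  1)*3^3*97^1*313^1 * 250751^ ( - 1 )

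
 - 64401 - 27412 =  - 91813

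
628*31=19468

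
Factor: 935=5^1*11^1*17^1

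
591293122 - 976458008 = - 385164886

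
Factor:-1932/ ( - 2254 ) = 6/7 = 2^1*3^1*7^( -1)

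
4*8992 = 35968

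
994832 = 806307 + 188525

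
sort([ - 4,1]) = [ - 4, 1]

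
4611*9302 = 42891522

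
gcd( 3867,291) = 3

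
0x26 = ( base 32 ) 16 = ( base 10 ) 38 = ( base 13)2c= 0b100110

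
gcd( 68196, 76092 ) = 12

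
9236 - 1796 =7440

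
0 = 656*0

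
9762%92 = 10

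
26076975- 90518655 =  - 64441680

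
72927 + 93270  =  166197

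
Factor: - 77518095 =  - 3^1*5^1*1291^1*4003^1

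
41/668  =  41/668 = 0.06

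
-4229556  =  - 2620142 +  - 1609414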